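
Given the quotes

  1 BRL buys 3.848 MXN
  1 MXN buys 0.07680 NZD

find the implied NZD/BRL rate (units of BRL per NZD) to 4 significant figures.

NZD/BRL = 3.384

1 NZD ÷ 0.07680 = 13.0208 MXN
13.0208 MXN ÷ 3.848 = 3.38379 BRL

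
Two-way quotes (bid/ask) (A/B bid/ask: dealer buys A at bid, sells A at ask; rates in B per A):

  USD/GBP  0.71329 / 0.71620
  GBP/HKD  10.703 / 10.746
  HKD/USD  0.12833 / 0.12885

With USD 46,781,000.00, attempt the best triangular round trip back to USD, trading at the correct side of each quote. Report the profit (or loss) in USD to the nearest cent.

Best loop USD → HKD → GBP → USD:
USD 46,781,000.00 ÷ 0.12885 (buy HKD at ask) = HKD 363,065,580.13
HKD 363,065,580.13 ÷ 10.746 (buy GBP at ask) = GBP 33,786,113.92
GBP 33,786,113.92 ÷ 0.71620 (buy USD at ask) = USD 47,174,132.81

Net profit: USD 393,132.81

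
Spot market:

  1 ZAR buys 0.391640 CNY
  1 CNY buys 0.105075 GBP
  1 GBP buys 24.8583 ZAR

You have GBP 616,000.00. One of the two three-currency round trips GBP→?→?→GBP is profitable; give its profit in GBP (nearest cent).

Profit: GBP 14,142.22

Profitable loop is GBP → ZAR → CNY → GBP:
GBP 616,000.00 × 24.8583 = ZAR 15,312,712.80
ZAR 15,312,712.80 × 0.391640 = CNY 5,997,070.84
CNY 5,997,070.84 × 0.105075 = GBP 630,142.22
Profit = GBP 630,142.22 − GBP 616,000.00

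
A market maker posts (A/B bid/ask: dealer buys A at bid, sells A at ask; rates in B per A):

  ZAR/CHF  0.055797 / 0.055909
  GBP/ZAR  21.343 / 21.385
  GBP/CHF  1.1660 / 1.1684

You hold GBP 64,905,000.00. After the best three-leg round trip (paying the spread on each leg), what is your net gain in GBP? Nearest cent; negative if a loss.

Best loop GBP → ZAR → CHF → GBP:
GBP 64,905,000.00 × 21.343 (sell GBP at bid) = ZAR 1,385,267,415.00
ZAR 1,385,267,415.00 × 0.055797 (sell ZAR at bid) = CHF 77,293,765.95
CHF 77,293,765.95 ÷ 1.1684 (buy GBP at ask) = GBP 66,153,514.17

Net profit: GBP 1,248,514.17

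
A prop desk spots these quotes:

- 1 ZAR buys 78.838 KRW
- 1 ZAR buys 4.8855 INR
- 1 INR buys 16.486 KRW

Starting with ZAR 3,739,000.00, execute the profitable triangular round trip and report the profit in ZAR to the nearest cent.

Profit: ZAR 80,831.27

Profitable loop is ZAR → INR → KRW → ZAR:
ZAR 3,739,000.00 × 4.8855 = INR 18,266,884.50
INR 18,266,884.50 × 16.486 = KRW 301,147,858
KRW 301,147,858 ÷ 78.838 = ZAR 3,819,831.27
Profit = ZAR 3,819,831.27 − ZAR 3,739,000.00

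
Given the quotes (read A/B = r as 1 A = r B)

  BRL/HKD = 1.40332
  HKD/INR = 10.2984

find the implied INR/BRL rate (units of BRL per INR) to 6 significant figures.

INR/BRL = 0.0691948

1 INR ÷ 10.2984 = 0.0971025 HKD
0.0971025 HKD ÷ 1.40332 = 0.0691948 BRL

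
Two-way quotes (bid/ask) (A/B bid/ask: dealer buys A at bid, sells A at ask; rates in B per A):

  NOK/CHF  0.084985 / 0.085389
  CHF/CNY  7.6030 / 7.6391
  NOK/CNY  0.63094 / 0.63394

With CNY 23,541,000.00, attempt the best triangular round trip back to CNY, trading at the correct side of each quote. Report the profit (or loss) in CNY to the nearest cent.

Best loop CNY → NOK → CHF → CNY:
CNY 23,541,000.00 ÷ 0.63394 (buy NOK at ask) = NOK 37,134,429.13
NOK 37,134,429.13 × 0.084985 (sell NOK at bid) = CHF 3,155,869.46
CHF 3,155,869.46 × 7.6030 (sell CHF at bid) = CNY 23,994,075.50

Net profit: CNY 453,075.50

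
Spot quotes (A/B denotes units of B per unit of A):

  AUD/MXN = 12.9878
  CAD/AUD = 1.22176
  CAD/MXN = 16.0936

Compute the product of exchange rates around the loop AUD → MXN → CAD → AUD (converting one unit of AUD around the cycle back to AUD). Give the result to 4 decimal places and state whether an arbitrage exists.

0.9860 (arbitrage exists)

Around AUD → MXN → CAD → AUD: 1 × 12.9878 ÷ 16.0936 × 1.22176 = 0.985980
Product < 1; profitable direction is AUD → CAD → MXN → AUD.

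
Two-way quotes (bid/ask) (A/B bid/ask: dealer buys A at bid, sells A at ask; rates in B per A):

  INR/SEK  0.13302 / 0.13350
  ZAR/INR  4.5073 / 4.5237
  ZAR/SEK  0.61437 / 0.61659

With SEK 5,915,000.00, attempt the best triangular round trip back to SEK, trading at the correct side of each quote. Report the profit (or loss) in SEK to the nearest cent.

Best loop SEK → INR → ZAR → SEK:
SEK 5,915,000.00 ÷ 0.13350 (buy INR at ask) = INR 44,307,116.10
INR 44,307,116.10 ÷ 4.5237 (buy ZAR at ask) = ZAR 9,794,441.74
ZAR 9,794,441.74 × 0.61437 (sell ZAR at bid) = SEK 6,017,411.17

Net profit: SEK 102,411.17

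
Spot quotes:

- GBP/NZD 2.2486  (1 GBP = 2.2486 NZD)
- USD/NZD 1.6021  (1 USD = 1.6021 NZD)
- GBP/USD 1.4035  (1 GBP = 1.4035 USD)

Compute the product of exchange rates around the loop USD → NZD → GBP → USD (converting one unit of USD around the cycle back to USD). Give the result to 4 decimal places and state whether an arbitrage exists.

Around USD → NZD → GBP → USD: 1 × 1.6021 ÷ 2.2486 × 1.4035 = 0.999977
Product ≈ 1 (deviation 0.002%, within rounding noise).

1.0000 (no arbitrage)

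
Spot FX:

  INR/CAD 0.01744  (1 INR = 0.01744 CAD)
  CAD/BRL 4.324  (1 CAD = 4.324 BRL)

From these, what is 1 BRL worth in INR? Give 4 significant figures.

BRL/INR = 13.26

1 BRL ÷ 4.324 = 0.231267 CAD
0.231267 CAD ÷ 0.01744 = 13.2607 INR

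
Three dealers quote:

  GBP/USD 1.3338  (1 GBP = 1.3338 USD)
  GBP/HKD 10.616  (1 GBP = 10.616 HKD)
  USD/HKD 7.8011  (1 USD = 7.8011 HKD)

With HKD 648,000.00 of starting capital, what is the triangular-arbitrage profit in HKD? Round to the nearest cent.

Profitable loop is HKD → USD → GBP → HKD:
HKD 648,000.00 ÷ 7.8011 = USD 83,065.21
USD 83,065.21 ÷ 1.3338 = GBP 62,277.11
GBP 62,277.11 × 10.616 = HKD 661,133.80
Profit = HKD 661,133.80 − HKD 648,000.00

Profit: HKD 13,133.80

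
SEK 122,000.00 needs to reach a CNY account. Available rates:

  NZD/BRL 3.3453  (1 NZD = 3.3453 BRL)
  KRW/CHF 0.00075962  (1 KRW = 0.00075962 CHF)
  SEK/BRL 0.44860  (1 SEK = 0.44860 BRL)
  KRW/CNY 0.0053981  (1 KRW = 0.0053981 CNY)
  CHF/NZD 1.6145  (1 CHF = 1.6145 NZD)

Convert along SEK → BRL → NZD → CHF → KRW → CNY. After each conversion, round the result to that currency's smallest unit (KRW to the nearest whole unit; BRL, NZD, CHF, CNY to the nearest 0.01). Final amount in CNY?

CNY 72,009.66

SEK 122,000.00 × 0.44860 = BRL 54,729.20
BRL 54,729.20 ÷ 3.3453 = NZD 16,360.03
NZD 16,360.03 ÷ 1.6145 = CHF 10,133.19
CHF 10,133.19 ÷ 0.00075962 = KRW 13,339,815
KRW 13,339,815 × 0.0053981 = CNY 72,009.66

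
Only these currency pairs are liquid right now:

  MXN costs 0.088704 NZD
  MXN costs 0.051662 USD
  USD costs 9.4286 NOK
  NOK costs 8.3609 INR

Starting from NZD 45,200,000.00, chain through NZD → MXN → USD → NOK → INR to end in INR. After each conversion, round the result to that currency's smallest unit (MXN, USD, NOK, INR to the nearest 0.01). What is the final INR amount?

NZD 45,200,000.00 ÷ 0.088704 = MXN 509,559,884.56
MXN 509,559,884.56 × 0.051662 = USD 26,324,882.76
USD 26,324,882.76 × 9.4286 = NOK 248,206,789.59
NOK 248,206,789.59 × 8.3609 = INR 2,075,232,147.08

INR 2,075,232,147.08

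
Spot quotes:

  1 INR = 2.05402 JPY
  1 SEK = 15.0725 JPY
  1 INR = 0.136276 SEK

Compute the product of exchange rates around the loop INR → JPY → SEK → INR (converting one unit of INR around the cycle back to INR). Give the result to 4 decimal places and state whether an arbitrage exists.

1.0000 (no arbitrage)

Around INR → JPY → SEK → INR: 1 × 2.05402 ÷ 15.0725 ÷ 0.136276 = 1.000000
Product ≈ 1 (deviation 0.000%, within rounding noise).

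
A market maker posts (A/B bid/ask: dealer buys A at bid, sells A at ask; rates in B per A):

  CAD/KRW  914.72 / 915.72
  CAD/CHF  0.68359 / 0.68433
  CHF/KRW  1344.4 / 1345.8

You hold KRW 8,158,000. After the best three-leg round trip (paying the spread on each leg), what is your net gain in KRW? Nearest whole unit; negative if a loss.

Best loop KRW → CAD → CHF → KRW:
KRW 8,158,000 ÷ 915.72 (buy CAD at ask) = CAD 8,908.84
CAD 8,908.84 × 0.68359 (sell CAD at bid) = CHF 6,089.99
CHF 6,089.99 × 1344.4 (sell CHF at bid) = KRW 8,187,385

Net profit: KRW 29,385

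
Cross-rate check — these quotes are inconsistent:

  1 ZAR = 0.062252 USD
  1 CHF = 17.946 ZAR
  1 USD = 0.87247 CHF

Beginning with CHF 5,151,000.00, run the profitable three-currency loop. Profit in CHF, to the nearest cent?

Profitable loop is CHF → USD → ZAR → CHF:
CHF 5,151,000.00 ÷ 0.87247 = USD 5,903,927.93
USD 5,903,927.93 ÷ 0.062252 = ZAR 94,839,168.68
ZAR 94,839,168.68 ÷ 17.946 = CHF 5,284,696.79
Profit = CHF 5,284,696.79 − CHF 5,151,000.00

Profit: CHF 133,696.79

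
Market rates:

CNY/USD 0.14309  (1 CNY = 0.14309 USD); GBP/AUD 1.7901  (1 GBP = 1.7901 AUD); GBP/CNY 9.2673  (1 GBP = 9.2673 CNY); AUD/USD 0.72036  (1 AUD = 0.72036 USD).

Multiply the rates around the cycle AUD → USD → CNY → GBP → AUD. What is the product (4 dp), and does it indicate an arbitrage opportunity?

Around AUD → USD → CNY → GBP → AUD: 1 × 0.72036 ÷ 0.14309 ÷ 9.2673 × 1.7901 = 0.972443
Product < 1; profitable direction is AUD → GBP → CNY → USD → AUD.

0.9724 (arbitrage exists)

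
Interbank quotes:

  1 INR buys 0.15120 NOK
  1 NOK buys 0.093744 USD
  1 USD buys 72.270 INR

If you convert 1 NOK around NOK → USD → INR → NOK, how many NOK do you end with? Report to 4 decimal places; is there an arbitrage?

Around NOK → USD → INR → NOK: 1 × 0.093744 × 72.270 × 0.15120 = 1.024362
Product > 1; profitable direction is NOK → USD → INR → NOK.

1.0244 (arbitrage exists)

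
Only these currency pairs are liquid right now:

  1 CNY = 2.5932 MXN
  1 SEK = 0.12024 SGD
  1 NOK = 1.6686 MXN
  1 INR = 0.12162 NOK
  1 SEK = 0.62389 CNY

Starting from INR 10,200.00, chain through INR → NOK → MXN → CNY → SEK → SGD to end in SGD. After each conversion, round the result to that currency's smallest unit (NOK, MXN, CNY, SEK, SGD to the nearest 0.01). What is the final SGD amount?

SGD 153.84

INR 10,200.00 × 0.12162 = NOK 1,240.52
NOK 1,240.52 × 1.6686 = MXN 2,069.93
MXN 2,069.93 ÷ 2.5932 = CNY 798.21
CNY 798.21 ÷ 0.62389 = SEK 1,279.41
SEK 1,279.41 × 0.12024 = SGD 153.84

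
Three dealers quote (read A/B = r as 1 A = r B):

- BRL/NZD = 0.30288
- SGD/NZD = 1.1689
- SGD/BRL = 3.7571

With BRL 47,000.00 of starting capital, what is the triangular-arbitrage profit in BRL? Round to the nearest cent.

Profitable loop is BRL → SGD → NZD → BRL:
BRL 47,000.00 ÷ 3.7571 = SGD 12,509.65
SGD 12,509.65 × 1.1689 = NZD 14,622.53
NZD 14,622.53 ÷ 0.30288 = BRL 48,278.29
Profit = BRL 48,278.29 − BRL 47,000.00

Profit: BRL 1,278.29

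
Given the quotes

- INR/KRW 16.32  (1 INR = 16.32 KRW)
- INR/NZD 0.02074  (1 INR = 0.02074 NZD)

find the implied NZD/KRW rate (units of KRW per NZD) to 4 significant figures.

1 NZD ÷ 0.02074 = 48.216 INR
48.216 INR × 16.32 = 786.885 KRW

NZD/KRW = 786.9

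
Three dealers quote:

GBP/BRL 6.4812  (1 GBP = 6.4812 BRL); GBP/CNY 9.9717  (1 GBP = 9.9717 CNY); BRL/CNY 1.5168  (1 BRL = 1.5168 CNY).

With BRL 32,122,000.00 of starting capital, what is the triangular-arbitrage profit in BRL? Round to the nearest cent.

Profit: BRL 460,772.69

Profitable loop is BRL → GBP → CNY → BRL:
BRL 32,122,000.00 ÷ 6.4812 = GBP 4,956,180.95
GBP 4,956,180.95 × 9.9717 = CNY 49,421,549.62
CNY 49,421,549.62 ÷ 1.5168 = BRL 32,582,772.69
Profit = BRL 32,582,772.69 − BRL 32,122,000.00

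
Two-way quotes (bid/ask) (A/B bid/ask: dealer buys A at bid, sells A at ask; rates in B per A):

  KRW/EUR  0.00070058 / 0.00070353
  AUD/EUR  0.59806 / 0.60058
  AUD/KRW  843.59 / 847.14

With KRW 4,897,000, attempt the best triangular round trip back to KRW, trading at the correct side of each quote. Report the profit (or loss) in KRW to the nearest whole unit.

Net profit: KRW 17,021

Best loop KRW → AUD → EUR → KRW:
KRW 4,897,000 ÷ 847.14 (buy AUD at ask) = AUD 5,780.63
AUD 5,780.63 × 0.59806 (sell AUD at bid) = EUR 3,457.16
EUR 3,457.16 ÷ 0.00070353 (buy KRW at ask) = KRW 4,914,021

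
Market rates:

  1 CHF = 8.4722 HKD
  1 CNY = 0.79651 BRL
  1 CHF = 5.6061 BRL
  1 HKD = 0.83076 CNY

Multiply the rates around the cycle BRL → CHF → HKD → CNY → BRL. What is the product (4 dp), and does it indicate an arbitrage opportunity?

Around BRL → CHF → HKD → CNY → BRL: 1 ÷ 5.6061 × 8.4722 × 0.83076 × 0.79651 = 1.000005
Product ≈ 1 (deviation 0.000%, within rounding noise).

1.0000 (no arbitrage)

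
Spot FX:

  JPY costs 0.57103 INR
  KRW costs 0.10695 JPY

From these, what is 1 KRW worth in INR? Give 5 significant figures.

1 KRW × 0.10695 = 0.10695 JPY
0.10695 JPY × 0.57103 = 0.0610717 INR

KRW/INR = 0.061072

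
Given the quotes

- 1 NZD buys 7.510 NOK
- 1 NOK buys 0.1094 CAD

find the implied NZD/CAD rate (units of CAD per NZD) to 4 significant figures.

1 NZD × 7.510 = 7.51 NOK
7.51 NOK × 0.1094 = 0.821594 CAD

NZD/CAD = 0.8216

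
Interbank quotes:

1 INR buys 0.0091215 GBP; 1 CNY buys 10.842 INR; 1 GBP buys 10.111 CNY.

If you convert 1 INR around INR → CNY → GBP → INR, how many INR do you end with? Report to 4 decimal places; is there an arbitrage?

Around INR → CNY → GBP → INR: 1 ÷ 10.842 ÷ 10.111 ÷ 0.0091215 = 1.000070
Product ≈ 1 (deviation 0.007%, within rounding noise).

1.0001 (no arbitrage)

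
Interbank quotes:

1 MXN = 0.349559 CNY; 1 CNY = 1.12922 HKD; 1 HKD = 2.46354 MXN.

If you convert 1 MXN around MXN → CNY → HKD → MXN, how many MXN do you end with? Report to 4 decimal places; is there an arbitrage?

Around MXN → CNY → HKD → MXN: 1 × 0.349559 × 1.12922 × 2.46354 = 0.972431
Product < 1; profitable direction is MXN → HKD → CNY → MXN.

0.9724 (arbitrage exists)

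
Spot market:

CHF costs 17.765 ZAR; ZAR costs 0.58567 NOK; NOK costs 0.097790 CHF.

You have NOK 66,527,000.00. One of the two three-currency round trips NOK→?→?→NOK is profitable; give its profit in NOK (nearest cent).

Profitable loop is NOK → CHF → ZAR → NOK:
NOK 66,527,000.00 × 0.097790 = CHF 6,505,675.33
CHF 6,505,675.33 × 17.765 = ZAR 115,573,322.24
ZAR 115,573,322.24 × 0.58567 = NOK 67,687,827.63
Profit = NOK 67,687,827.63 − NOK 66,527,000.00

Profit: NOK 1,160,827.63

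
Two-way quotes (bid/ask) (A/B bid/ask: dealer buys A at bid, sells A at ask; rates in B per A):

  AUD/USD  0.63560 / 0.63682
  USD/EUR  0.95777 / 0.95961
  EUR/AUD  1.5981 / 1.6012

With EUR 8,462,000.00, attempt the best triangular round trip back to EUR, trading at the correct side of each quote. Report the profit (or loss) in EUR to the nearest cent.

Net profit: EUR 186,005.96

Best loop EUR → USD → AUD → EUR:
EUR 8,462,000.00 ÷ 0.95961 (buy USD at ask) = USD 8,818,165.71
USD 8,818,165.71 ÷ 0.63682 (buy AUD at ask) = AUD 13,847,187.14
AUD 13,847,187.14 ÷ 1.6012 (buy EUR at ask) = EUR 8,648,005.96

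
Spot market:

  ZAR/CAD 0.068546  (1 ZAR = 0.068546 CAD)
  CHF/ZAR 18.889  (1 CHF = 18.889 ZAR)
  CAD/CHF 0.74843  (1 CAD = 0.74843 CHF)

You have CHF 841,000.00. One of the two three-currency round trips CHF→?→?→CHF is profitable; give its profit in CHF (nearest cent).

Profit: CHF 26,868.10

Profitable loop is CHF → CAD → ZAR → CHF:
CHF 841,000.00 ÷ 0.74843 = CAD 1,123,685.58
CAD 1,123,685.58 ÷ 0.068546 = ZAR 16,393,160.53
ZAR 16,393,160.53 ÷ 18.889 = CHF 867,868.10
Profit = CHF 867,868.10 − CHF 841,000.00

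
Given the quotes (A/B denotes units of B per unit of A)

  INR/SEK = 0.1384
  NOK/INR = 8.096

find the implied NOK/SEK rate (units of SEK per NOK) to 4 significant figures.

NOK/SEK = 1.120

1 NOK × 8.096 = 8.096 INR
8.096 INR × 0.1384 = 1.12049 SEK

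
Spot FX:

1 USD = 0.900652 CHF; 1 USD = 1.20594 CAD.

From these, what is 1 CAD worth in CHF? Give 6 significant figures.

CAD/CHF = 0.746846

1 CAD ÷ 1.20594 = 0.829229 USD
0.829229 USD × 0.900652 = 0.746846 CHF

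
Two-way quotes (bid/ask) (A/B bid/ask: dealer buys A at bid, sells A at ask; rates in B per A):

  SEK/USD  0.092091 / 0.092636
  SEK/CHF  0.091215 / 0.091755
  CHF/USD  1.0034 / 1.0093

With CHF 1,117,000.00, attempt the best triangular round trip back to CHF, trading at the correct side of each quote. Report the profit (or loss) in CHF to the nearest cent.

Net result: CHF -6,239.70 (no profitable arbitrage after spreads)

Best loop CHF → SEK → USD → CHF:
CHF 1,117,000.00 ÷ 0.091755 (buy SEK at ask) = SEK 12,173,723.50
SEK 12,173,723.50 × 0.092091 (sell SEK at bid) = USD 1,121,090.37
USD 1,121,090.37 ÷ 1.0093 (buy CHF at ask) = CHF 1,110,760.30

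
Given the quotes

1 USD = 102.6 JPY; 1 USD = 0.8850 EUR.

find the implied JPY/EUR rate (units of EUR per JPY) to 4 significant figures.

1 JPY ÷ 102.6 = 0.00974659 USD
0.00974659 USD × 0.8850 = 0.00862573 EUR

JPY/EUR = 0.008626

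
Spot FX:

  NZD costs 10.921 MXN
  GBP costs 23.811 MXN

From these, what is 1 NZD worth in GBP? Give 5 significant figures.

NZD/GBP = 0.45865

1 NZD × 10.921 = 10.921 MXN
10.921 MXN ÷ 23.811 = 0.458654 GBP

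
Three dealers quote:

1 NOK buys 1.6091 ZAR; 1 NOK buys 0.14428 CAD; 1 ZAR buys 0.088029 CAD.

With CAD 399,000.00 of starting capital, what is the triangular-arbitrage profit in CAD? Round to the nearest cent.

Profitable loop is CAD → ZAR → NOK → CAD:
CAD 399,000.00 ÷ 0.088029 = ZAR 4,532,597.21
ZAR 4,532,597.21 ÷ 1.6091 = NOK 2,816,852.41
NOK 2,816,852.41 × 0.14428 = CAD 406,415.47
Profit = CAD 406,415.47 − CAD 399,000.00

Profit: CAD 7,415.47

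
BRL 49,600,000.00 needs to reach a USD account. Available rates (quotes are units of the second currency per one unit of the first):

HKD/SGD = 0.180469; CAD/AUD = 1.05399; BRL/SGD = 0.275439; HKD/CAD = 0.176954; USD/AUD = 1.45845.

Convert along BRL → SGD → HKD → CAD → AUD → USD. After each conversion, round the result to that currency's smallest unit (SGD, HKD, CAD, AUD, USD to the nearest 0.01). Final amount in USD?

BRL 49,600,000.00 × 0.275439 = SGD 13,661,774.40
SGD 13,661,774.40 ÷ 0.180469 = HKD 75,701,502.20
HKD 75,701,502.20 × 0.176954 = CAD 13,395,683.62
CAD 13,395,683.62 × 1.05399 = AUD 14,118,916.58
AUD 14,118,916.58 ÷ 1.45845 = USD 9,680,768.34

USD 9,680,768.34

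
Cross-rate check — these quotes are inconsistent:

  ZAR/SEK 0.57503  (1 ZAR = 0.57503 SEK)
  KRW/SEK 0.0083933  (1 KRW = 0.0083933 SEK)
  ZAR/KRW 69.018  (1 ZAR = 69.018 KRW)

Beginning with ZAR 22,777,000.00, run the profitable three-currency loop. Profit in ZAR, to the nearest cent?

Profitable loop is ZAR → KRW → SEK → ZAR:
ZAR 22,777,000.00 × 69.018 = KRW 1,572,022,986
KRW 1,572,022,986 × 0.0083933 = SEK 13,194,460.53
SEK 13,194,460.53 ÷ 0.57503 = ZAR 22,945,690.71
Profit = ZAR 22,945,690.71 − ZAR 22,777,000.00

Profit: ZAR 168,690.71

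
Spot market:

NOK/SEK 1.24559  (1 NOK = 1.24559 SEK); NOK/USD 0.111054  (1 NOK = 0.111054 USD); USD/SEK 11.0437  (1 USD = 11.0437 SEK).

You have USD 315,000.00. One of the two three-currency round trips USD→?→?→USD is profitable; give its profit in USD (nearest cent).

Profit: USD 4,916.66

Profitable loop is USD → NOK → SEK → USD:
USD 315,000.00 ÷ 0.111054 = NOK 2,836,457.94
NOK 2,836,457.94 × 1.24559 = SEK 3,533,063.64
SEK 3,533,063.64 ÷ 11.0437 = USD 319,916.66
Profit = USD 319,916.66 − USD 315,000.00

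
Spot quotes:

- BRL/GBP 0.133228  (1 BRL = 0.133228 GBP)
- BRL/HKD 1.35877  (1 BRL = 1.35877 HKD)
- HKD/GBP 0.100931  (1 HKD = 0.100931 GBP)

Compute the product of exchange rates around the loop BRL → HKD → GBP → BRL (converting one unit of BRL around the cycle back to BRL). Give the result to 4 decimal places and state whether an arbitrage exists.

Around BRL → HKD → GBP → BRL: 1 × 1.35877 × 0.100931 ÷ 0.133228 = 1.029378
Product > 1; profitable direction is BRL → HKD → GBP → BRL.

1.0294 (arbitrage exists)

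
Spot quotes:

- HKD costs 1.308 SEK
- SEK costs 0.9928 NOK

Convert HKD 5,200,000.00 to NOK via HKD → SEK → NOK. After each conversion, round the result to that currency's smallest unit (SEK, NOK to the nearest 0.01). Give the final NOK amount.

HKD 5,200,000.00 × 1.308 = SEK 6,801,600.00
SEK 6,801,600.00 × 0.9928 = NOK 6,752,628.48

NOK 6,752,628.48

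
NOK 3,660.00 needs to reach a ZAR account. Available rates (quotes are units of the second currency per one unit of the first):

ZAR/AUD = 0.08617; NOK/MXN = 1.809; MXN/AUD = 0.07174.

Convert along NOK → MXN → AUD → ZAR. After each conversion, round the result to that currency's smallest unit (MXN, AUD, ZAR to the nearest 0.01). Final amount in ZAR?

ZAR 5,512.24

NOK 3,660.00 × 1.809 = MXN 6,620.94
MXN 6,620.94 × 0.07174 = AUD 474.99
AUD 474.99 ÷ 0.08617 = ZAR 5,512.24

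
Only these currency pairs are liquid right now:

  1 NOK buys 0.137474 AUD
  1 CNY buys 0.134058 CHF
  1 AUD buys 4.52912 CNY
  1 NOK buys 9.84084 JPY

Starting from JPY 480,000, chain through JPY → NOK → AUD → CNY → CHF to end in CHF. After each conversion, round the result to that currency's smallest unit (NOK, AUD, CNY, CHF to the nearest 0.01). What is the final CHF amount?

CHF 4,071.33

JPY 480,000 ÷ 9.84084 = NOK 48,776.32
NOK 48,776.32 × 0.137474 = AUD 6,705.48
AUD 6,705.48 × 4.52912 = CNY 30,369.92
CNY 30,369.92 × 0.134058 = CHF 4,071.33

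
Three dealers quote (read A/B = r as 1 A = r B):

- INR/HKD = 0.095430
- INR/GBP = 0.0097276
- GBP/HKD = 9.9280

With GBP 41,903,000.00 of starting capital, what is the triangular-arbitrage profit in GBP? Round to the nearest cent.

Profitable loop is GBP → HKD → INR → GBP:
GBP 41,903,000.00 × 9.9280 = HKD 416,012,984.00
HKD 416,012,984.00 ÷ 0.095430 = INR 4,359,352,237.24
INR 4,359,352,237.24 × 0.0097276 = GBP 42,406,034.82
Profit = GBP 42,406,034.82 − GBP 41,903,000.00

Profit: GBP 503,034.82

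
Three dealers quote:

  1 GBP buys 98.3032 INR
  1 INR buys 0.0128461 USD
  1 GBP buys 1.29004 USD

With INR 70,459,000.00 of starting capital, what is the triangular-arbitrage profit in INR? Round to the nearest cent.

Profit: INR 1,519,152.94

Profitable loop is INR → GBP → USD → INR:
INR 70,459,000.00 ÷ 98.3032 = GBP 716,751.85
GBP 716,751.85 × 1.29004 = USD 924,638.55
USD 924,638.55 ÷ 0.0128461 = INR 71,978,152.94
Profit = INR 71,978,152.94 − INR 70,459,000.00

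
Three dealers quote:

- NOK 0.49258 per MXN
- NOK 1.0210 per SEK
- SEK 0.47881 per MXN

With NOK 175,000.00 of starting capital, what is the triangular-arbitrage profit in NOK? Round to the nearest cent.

Profitable loop is NOK → SEK → MXN → NOK:
NOK 175,000.00 ÷ 1.0210 = SEK 171,400.59
SEK 171,400.59 ÷ 0.47881 = MXN 357,972.03
MXN 357,972.03 × 0.49258 = NOK 176,329.86
Profit = NOK 176,329.86 − NOK 175,000.00

Profit: NOK 1,329.86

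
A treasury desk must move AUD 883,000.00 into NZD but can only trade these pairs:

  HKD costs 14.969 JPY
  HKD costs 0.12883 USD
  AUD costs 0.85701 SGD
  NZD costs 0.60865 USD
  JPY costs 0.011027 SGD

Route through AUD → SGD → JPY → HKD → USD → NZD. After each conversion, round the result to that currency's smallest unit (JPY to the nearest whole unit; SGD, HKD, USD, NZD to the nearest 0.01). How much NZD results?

NZD 970,388.88

AUD 883,000.00 × 0.85701 = SGD 756,739.83
SGD 756,739.83 ÷ 0.011027 = JPY 68,626,084
JPY 68,626,084 ÷ 14.969 = HKD 4,584,547.00
HKD 4,584,547.00 × 0.12883 = USD 590,627.19
USD 590,627.19 ÷ 0.60865 = NZD 970,388.88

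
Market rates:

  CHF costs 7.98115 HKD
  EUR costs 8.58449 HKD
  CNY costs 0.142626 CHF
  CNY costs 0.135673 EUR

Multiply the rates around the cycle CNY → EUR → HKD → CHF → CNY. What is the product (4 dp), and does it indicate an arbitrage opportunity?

1.0232 (arbitrage exists)

Around CNY → EUR → HKD → CHF → CNY: 1 × 0.135673 × 8.58449 ÷ 7.98115 ÷ 0.142626 = 1.023160
Product > 1; profitable direction is CNY → EUR → HKD → CHF → CNY.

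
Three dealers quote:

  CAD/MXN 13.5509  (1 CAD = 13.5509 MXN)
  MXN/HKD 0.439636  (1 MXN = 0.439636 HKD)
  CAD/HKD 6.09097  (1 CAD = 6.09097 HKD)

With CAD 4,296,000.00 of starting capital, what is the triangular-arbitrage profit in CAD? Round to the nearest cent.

Profit: CAD 96,273.19

Profitable loop is CAD → HKD → MXN → CAD:
CAD 4,296,000.00 × 6.09097 = HKD 26,166,807.12
HKD 26,166,807.12 ÷ 0.439636 = MXN 59,519,254.84
MXN 59,519,254.84 ÷ 13.5509 = CAD 4,392,273.19
Profit = CAD 4,392,273.19 − CAD 4,296,000.00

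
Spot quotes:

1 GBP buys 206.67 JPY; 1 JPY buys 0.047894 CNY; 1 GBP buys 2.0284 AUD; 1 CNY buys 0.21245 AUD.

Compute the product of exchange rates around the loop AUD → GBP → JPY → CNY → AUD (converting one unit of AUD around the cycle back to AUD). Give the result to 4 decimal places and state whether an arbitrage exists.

1.0367 (arbitrage exists)

Around AUD → GBP → JPY → CNY → AUD: 1 ÷ 2.0284 × 206.67 × 0.047894 × 0.21245 = 1.036720
Product > 1; profitable direction is AUD → GBP → JPY → CNY → AUD.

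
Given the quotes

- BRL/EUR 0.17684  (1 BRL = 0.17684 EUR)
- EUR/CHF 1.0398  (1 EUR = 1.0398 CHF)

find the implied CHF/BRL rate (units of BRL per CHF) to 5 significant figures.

1 CHF ÷ 1.0398 = 0.961723 EUR
0.961723 EUR ÷ 0.17684 = 5.43838 BRL

CHF/BRL = 5.4384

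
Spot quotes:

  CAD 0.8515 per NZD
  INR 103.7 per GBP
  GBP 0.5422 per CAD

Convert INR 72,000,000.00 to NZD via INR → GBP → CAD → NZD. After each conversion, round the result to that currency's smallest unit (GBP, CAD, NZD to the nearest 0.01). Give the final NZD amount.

INR 72,000,000.00 ÷ 103.7 = GBP 694,310.51
GBP 694,310.51 ÷ 0.5422 = CAD 1,280,543.18
CAD 1,280,543.18 ÷ 0.8515 = NZD 1,503,867.50

NZD 1,503,867.50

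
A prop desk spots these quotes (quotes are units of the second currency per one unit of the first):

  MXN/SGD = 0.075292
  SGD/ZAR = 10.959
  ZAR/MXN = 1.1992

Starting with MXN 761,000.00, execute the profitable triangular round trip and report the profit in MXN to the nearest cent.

Profitable loop is MXN → ZAR → SGD → MXN:
MXN 761,000.00 ÷ 1.1992 = ZAR 634,589.73
ZAR 634,589.73 ÷ 10.959 = SGD 57,905.81
SGD 57,905.81 ÷ 0.075292 = MXN 769,083.11
Profit = MXN 769,083.11 − MXN 761,000.00

Profit: MXN 8,083.11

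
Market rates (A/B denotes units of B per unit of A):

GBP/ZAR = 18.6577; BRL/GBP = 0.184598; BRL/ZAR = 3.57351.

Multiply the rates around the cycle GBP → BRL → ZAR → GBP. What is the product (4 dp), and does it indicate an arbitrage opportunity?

1.0376 (arbitrage exists)

Around GBP → BRL → ZAR → GBP: 1 ÷ 0.184598 × 3.57351 ÷ 18.6577 = 1.037552
Product > 1; profitable direction is GBP → BRL → ZAR → GBP.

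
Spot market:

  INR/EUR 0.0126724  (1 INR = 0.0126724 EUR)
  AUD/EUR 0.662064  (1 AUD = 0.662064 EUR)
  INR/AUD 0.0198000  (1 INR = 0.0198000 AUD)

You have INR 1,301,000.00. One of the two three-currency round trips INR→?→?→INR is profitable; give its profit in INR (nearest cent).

Profit: INR 44,809.49

Profitable loop is INR → AUD → EUR → INR:
INR 1,301,000.00 × 0.0198000 = AUD 25,759.80
AUD 25,759.80 × 0.662064 = EUR 17,054.64
EUR 17,054.64 ÷ 0.0126724 = INR 1,345,809.49
Profit = INR 1,345,809.49 − INR 1,301,000.00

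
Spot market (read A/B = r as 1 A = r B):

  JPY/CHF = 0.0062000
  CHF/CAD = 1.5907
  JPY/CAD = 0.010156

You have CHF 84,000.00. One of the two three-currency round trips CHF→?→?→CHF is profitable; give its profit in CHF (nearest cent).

Profitable loop is CHF → JPY → CAD → CHF:
CHF 84,000.00 ÷ 0.0062000 = JPY 13,548,387
JPY 13,548,387 × 0.010156 = CAD 137,597.42
CAD 137,597.42 ÷ 1.5907 = CHF 86,501.18
Profit = CHF 86,501.18 − CHF 84,000.00

Profit: CHF 2,501.18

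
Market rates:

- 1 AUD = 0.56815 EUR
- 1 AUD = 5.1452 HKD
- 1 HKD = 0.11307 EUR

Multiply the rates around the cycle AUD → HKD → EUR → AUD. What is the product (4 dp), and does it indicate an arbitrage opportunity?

1.0240 (arbitrage exists)

Around AUD → HKD → EUR → AUD: 1 × 5.1452 × 0.11307 ÷ 0.56815 = 1.023969
Product > 1; profitable direction is AUD → HKD → EUR → AUD.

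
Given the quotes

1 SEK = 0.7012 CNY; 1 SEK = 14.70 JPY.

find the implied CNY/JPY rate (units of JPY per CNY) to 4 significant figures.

1 CNY ÷ 0.7012 = 1.42613 SEK
1.42613 SEK × 14.70 = 20.9641 JPY

CNY/JPY = 20.96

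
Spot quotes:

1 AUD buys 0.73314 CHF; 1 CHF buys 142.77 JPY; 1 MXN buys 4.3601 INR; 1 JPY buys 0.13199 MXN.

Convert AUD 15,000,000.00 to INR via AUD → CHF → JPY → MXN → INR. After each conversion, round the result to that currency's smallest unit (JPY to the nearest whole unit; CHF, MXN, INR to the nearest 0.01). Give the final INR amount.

AUD 15,000,000.00 × 0.73314 = CHF 10,997,100.00
CHF 10,997,100.00 × 142.77 = JPY 1,570,055,967
JPY 1,570,055,967 × 0.13199 = MXN 207,231,687.08
MXN 207,231,687.08 × 4.3601 = INR 903,550,878.84

INR 903,550,878.84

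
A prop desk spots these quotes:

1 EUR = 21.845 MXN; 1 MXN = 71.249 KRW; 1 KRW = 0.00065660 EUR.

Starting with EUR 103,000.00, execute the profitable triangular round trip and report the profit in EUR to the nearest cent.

Profitable loop is EUR → MXN → KRW → EUR:
EUR 103,000.00 × 21.845 = MXN 2,250,035.00
MXN 2,250,035.00 × 71.249 = KRW 160,312,744
KRW 160,312,744 × 0.00065660 = EUR 105,261.35
Profit = EUR 105,261.35 − EUR 103,000.00

Profit: EUR 2,261.35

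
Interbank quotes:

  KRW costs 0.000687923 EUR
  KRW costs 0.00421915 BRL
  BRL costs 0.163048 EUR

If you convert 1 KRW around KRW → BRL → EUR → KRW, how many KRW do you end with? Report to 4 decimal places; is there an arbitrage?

1.0000 (no arbitrage)

Around KRW → BRL → EUR → KRW: 1 × 0.00421915 × 0.163048 ÷ 0.000687923 = 1.000001
Product ≈ 1 (deviation 0.000%, within rounding noise).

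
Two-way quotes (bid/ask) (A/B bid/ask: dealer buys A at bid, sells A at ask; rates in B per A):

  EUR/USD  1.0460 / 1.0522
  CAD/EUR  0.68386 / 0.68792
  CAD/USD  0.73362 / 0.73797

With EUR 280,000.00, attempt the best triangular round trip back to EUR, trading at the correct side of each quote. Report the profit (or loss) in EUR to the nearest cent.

Best loop EUR → CAD → USD → EUR:
EUR 280,000.00 ÷ 0.68792 (buy CAD at ask) = CAD 407,024.07
CAD 407,024.07 × 0.73362 (sell CAD at bid) = USD 298,601.00
USD 298,601.00 ÷ 1.0522 (buy EUR at ask) = EUR 283,787.30

Net profit: EUR 3,787.30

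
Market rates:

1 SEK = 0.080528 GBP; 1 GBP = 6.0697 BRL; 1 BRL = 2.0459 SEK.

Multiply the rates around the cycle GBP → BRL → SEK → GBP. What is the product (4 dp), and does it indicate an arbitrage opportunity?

Around GBP → BRL → SEK → GBP: 1 × 6.0697 × 2.0459 × 0.080528 = 0.999997
Product ≈ 1 (deviation 0.000%, within rounding noise).

1.0000 (no arbitrage)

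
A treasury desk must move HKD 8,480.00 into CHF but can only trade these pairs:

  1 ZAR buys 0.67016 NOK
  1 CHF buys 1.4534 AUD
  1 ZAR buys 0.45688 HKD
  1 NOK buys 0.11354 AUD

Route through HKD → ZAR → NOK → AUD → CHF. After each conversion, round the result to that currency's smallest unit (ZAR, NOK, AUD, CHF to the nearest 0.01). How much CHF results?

CHF 971.71

HKD 8,480.00 ÷ 0.45688 = ZAR 18,560.67
ZAR 18,560.67 × 0.67016 = NOK 12,438.62
NOK 12,438.62 × 0.11354 = AUD 1,412.28
AUD 1,412.28 ÷ 1.4534 = CHF 971.71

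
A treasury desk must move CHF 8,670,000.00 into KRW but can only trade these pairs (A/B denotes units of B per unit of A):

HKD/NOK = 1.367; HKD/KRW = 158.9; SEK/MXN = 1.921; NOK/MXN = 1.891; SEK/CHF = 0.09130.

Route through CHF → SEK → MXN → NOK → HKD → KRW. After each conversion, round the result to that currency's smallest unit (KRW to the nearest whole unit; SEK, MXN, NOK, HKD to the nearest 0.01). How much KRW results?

KRW 11,213,457,429

CHF 8,670,000.00 ÷ 0.09130 = SEK 94,961,664.84
SEK 94,961,664.84 × 1.921 = MXN 182,421,358.16
MXN 182,421,358.16 ÷ 1.891 = NOK 96,468,195.75
NOK 96,468,195.75 ÷ 1.367 = HKD 70,569,272.68
HKD 70,569,272.68 × 158.9 = KRW 11,213,457,429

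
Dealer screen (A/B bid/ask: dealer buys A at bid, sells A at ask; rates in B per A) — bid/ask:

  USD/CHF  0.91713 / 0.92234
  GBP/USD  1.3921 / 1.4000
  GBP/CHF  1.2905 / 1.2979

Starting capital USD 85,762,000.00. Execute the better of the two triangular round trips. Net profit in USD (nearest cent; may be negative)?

Net result: USD -51,539.18 (no profitable arbitrage after spreads)

Best loop USD → GBP → CHF → USD:
USD 85,762,000.00 ÷ 1.4000 (buy GBP at ask) = GBP 61,258,571.43
GBP 61,258,571.43 × 1.2905 (sell GBP at bid) = CHF 79,054,186.43
CHF 79,054,186.43 ÷ 0.92234 (buy USD at ask) = USD 85,710,460.82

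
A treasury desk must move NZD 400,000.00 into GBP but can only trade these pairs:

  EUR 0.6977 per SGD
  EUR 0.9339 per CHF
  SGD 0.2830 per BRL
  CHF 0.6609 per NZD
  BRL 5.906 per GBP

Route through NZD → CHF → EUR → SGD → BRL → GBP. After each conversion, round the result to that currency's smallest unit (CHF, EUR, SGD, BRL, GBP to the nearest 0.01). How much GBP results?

NZD 400,000.00 × 0.6609 = CHF 264,360.00
CHF 264,360.00 × 0.9339 = EUR 246,885.80
EUR 246,885.80 ÷ 0.6977 = SGD 353,856.67
SGD 353,856.67 ÷ 0.2830 = BRL 1,250,376.93
BRL 1,250,376.93 ÷ 5.906 = GBP 211,712.99

GBP 211,712.99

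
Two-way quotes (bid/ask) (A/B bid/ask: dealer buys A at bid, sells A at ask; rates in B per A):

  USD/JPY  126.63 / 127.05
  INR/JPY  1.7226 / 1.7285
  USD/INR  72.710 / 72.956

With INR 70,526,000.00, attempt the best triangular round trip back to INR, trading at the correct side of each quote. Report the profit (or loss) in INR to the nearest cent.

Best loop INR → USD → JPY → INR:
INR 70,526,000.00 ÷ 72.956 (buy USD at ask) = USD 966,692.25
USD 966,692.25 × 126.63 (sell USD at bid) = JPY 122,412,240
JPY 122,412,240 ÷ 1.7285 (buy INR at ask) = INR 70,819,924.78

Net profit: INR 293,924.78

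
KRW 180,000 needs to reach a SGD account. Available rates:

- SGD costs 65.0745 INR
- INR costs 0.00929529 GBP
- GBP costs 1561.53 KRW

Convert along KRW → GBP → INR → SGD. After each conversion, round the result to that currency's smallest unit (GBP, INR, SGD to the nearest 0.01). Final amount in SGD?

KRW 180,000 ÷ 1561.53 = GBP 115.27
GBP 115.27 ÷ 0.00929529 = INR 12,400.90
INR 12,400.90 ÷ 65.0745 = SGD 190.56

SGD 190.56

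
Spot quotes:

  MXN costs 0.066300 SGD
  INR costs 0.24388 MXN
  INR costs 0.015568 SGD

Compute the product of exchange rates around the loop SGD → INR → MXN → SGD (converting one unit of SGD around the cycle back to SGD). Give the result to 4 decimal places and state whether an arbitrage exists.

1.0386 (arbitrage exists)

Around SGD → INR → MXN → SGD: 1 ÷ 0.015568 × 0.24388 × 0.066300 = 1.038621
Product > 1; profitable direction is SGD → INR → MXN → SGD.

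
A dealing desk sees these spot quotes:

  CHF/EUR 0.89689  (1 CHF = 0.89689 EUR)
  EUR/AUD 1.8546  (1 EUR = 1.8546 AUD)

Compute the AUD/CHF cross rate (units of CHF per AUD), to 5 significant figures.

AUD/CHF = 0.60119

1 AUD ÷ 1.8546 = 0.5392 EUR
0.5392 EUR ÷ 0.89689 = 0.601188 CHF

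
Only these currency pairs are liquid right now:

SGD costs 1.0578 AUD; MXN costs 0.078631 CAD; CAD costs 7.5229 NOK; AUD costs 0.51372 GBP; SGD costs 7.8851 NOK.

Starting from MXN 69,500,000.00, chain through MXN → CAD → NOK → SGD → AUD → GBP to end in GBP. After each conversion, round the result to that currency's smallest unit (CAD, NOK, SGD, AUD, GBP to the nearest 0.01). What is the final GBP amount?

MXN 69,500,000.00 × 0.078631 = CAD 5,464,854.50
CAD 5,464,854.50 × 7.5229 = NOK 41,111,553.92
NOK 41,111,553.92 ÷ 7.8851 = SGD 5,213,827.84
SGD 5,213,827.84 × 1.0578 = AUD 5,515,187.09
AUD 5,515,187.09 × 0.51372 = GBP 2,833,261.91

GBP 2,833,261.91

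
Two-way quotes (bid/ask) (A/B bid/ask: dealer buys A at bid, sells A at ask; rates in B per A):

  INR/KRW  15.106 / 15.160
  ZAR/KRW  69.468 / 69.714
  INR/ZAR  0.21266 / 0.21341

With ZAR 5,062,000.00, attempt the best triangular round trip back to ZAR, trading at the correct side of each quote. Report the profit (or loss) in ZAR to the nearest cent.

Net profit: ZAR 77,689.15

Best loop ZAR → INR → KRW → ZAR:
ZAR 5,062,000.00 ÷ 0.21341 (buy INR at ask) = INR 23,719,600.77
INR 23,719,600.77 × 15.106 (sell INR at bid) = KRW 358,308,289
KRW 358,308,289 ÷ 69.714 (buy ZAR at ask) = ZAR 5,139,689.15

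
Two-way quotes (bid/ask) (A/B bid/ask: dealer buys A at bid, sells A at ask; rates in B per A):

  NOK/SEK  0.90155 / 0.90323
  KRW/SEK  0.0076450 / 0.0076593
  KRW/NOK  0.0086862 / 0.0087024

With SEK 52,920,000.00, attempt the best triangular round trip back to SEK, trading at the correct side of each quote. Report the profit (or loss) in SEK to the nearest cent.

Net profit: SEK 1,186,619.12

Best loop SEK → KRW → NOK → SEK:
SEK 52,920,000.00 ÷ 0.0076593 (buy KRW at ask) = KRW 6,909,247,581
KRW 6,909,247,581 × 0.0086862 (sell KRW at bid) = NOK 60,015,106.34
NOK 60,015,106.34 × 0.90155 (sell NOK at bid) = SEK 54,106,619.12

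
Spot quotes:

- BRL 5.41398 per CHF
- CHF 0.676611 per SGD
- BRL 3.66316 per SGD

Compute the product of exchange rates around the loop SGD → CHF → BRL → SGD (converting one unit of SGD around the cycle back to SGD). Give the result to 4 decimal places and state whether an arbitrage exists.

1.0000 (no arbitrage)

Around SGD → CHF → BRL → SGD: 1 × 0.676611 × 5.41398 ÷ 3.66316 = 1.000000
Product ≈ 1 (deviation 0.000%, within rounding noise).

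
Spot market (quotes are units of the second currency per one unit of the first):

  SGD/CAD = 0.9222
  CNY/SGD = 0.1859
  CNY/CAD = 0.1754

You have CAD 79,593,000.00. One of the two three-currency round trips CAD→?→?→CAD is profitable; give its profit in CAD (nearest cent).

Profit: CAD 1,839,910.22

Profitable loop is CAD → SGD → CNY → CAD:
CAD 79,593,000.00 ÷ 0.9222 = SGD 86,307,742.36
SGD 86,307,742.36 ÷ 0.1859 = CNY 464,269,727.57
CNY 464,269,727.57 × 0.1754 = CAD 81,432,910.22
Profit = CAD 81,432,910.22 − CAD 79,593,000.00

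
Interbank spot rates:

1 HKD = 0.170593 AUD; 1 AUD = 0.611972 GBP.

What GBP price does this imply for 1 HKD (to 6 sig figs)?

1 HKD × 0.170593 = 0.170593 AUD
0.170593 AUD × 0.611972 = 0.104398 GBP

HKD/GBP = 0.104398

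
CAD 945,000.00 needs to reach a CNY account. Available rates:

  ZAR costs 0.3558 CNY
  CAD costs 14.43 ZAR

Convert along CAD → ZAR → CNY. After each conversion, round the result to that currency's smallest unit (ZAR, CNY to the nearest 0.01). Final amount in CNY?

CAD 945,000.00 × 14.43 = ZAR 13,636,350.00
ZAR 13,636,350.00 × 0.3558 = CNY 4,851,813.33

CNY 4,851,813.33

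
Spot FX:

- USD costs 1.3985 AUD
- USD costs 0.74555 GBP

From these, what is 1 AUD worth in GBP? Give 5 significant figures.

AUD/GBP = 0.53311

1 AUD ÷ 1.3985 = 0.715052 USD
0.715052 USD × 0.74555 = 0.533107 GBP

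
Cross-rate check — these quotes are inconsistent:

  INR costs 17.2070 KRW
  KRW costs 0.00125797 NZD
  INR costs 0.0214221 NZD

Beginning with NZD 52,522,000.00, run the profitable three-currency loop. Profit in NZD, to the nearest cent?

Profit: NZD 548,680.44

Profitable loop is NZD → INR → KRW → NZD:
NZD 52,522,000.00 ÷ 0.0214221 = INR 2,451,767,100.33
INR 2,451,767,100.33 × 17.2070 = KRW 42,187,556,495
KRW 42,187,556,495 × 0.00125797 = NZD 53,070,680.44
Profit = NZD 53,070,680.44 − NZD 52,522,000.00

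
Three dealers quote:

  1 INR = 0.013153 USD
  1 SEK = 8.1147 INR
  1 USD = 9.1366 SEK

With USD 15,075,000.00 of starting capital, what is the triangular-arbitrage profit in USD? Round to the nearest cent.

Profitable loop is USD → INR → SEK → USD:
USD 15,075,000.00 ÷ 0.013153 = INR 1,146,126,359.01
INR 1,146,126,359.01 ÷ 8.1147 = SEK 141,240,755.54
SEK 141,240,755.54 ÷ 9.1366 = USD 15,458,787.25
Profit = USD 15,458,787.25 − USD 15,075,000.00

Profit: USD 383,787.25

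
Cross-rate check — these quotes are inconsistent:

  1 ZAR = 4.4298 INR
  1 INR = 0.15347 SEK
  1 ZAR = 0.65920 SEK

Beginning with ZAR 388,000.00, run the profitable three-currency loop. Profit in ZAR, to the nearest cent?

Profit: ZAR 12,149.37

Profitable loop is ZAR → INR → SEK → ZAR:
ZAR 388,000.00 × 4.4298 = INR 1,718,762.40
INR 1,718,762.40 × 0.15347 = SEK 263,778.47
SEK 263,778.47 ÷ 0.65920 = ZAR 400,149.37
Profit = ZAR 400,149.37 − ZAR 388,000.00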